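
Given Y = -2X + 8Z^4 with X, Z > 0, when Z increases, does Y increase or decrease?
Y increases

Taking the partial derivative:
∂Y/∂Z = 32Z^3

∂Y/∂Z = 32Z^3 > 0 (assuming positive values)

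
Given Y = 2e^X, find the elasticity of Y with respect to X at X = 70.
Elasticity = 70

Elasticity = (dY/dX) · (X/Y)

dY/dX = 2·e^X
At X = 70: dY/dX = 2·e^70, Y = 2·e^70

Elasticity = (2·e^70) · (70 / (2·e^70)) = 70

Interpretation: for a small percentage change in X, the percentage change in Y is approximately 70.00 times as large.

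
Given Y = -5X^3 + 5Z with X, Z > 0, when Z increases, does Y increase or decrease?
Y increases

Taking the partial derivative:
∂Y/∂Z = 5

∂Y/∂Z = 5 > 0 (assuming positive values)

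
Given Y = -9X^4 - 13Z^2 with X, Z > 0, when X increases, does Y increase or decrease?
Y decreases

Taking the partial derivative:
∂Y/∂X = -36X^3

∂Y/∂X = -36X^3 < 0 (assuming positive values)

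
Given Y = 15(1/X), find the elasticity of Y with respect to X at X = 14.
Elasticity = -1

Elasticity = (dY/dX) · (X/Y)

dY/dX = -15/X²
At X = 14: dY/dX = -15/196, Y = 15/14

Elasticity = (-15/196) · (14 / (15/14)) = -1

Interpretation: for a small percentage change in X, the percentage change in Y is approximately -1.00 times as large.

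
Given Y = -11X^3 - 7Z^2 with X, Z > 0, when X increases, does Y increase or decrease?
Y decreases

Taking the partial derivative:
∂Y/∂X = -33X^2

∂Y/∂X = -33X^2 < 0 (assuming positive values)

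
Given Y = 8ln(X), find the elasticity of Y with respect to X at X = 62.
Elasticity = 1/ln(62) ≈ 0.2423

Elasticity = (dY/dX) · (X/Y)

dY/dX = 8/X
At X = 62: dY/dX = 4/31, Y = 8·ln(62)

Elasticity = (4/31) · (62 / (8·ln(62))) = 1/ln(62) ≈ 0.2423

Interpretation: for a small percentage change in X, the percentage change in Y is approximately 0.24 times as large.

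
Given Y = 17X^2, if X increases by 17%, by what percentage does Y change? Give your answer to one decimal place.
36.9%

For Y = 17X^2:
If X → X(1 + 0.17)
Then Y → Y · (1 + 0.17)^2
     = Y · 1.3689

Percentage change = ((1 + 0.17)^2 − 1) × 100% ≈ 36.9%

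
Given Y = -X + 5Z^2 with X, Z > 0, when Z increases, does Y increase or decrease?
Y increases

Taking the partial derivative:
∂Y/∂Z = 10Z

∂Y/∂Z = 10Z > 0 (assuming positive values)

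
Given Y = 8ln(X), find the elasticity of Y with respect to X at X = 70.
Elasticity = 1/ln(70) ≈ 0.2354

Elasticity = (dY/dX) · (X/Y)

dY/dX = 8/X
At X = 70: dY/dX = 4/35, Y = 8·ln(70)

Elasticity = (4/35) · (70 / (8·ln(70))) = 1/ln(70) ≈ 0.2354

Interpretation: for a small percentage change in X, the percentage change in Y is approximately 0.24 times as large.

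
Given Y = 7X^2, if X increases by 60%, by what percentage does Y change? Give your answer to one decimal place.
156.0%

For Y = 7X^2:
If X → X(1 + 0.6)
Then Y → Y · (1 + 0.6)^2
     = Y · 2.5600

Percentage change = ((1 + 0.6)^2 − 1) × 100% = 156.0%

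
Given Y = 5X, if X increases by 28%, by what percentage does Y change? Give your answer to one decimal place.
28.0%

For Y = 5X:
If X → X(1 + 0.28)
Then Y → Y · (1 + 0.28)^1
     = Y · 1.2800

Percentage change = ((1 + 0.28)^1 − 1) × 100% = 28.0%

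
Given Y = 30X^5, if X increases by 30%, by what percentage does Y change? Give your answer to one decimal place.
271.3%

For Y = 30X^5:
If X → X(1 + 0.3)
Then Y → Y · (1 + 0.3)^5
     ≈ Y · 3.7129

Percentage change = ((1 + 0.3)^5 − 1) × 100% ≈ 271.3%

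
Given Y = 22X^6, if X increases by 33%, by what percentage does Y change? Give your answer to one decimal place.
453.5%

For Y = 22X^6:
If X → X(1 + 0.33)
Then Y → Y · (1 + 0.33)^6
     ≈ Y · 5.5349

Percentage change = ((1 + 0.33)^6 − 1) × 100% ≈ 453.5%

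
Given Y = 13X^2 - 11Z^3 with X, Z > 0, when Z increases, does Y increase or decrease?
Y decreases

Taking the partial derivative:
∂Y/∂Z = -33Z^2

∂Y/∂Z = -33Z^2 < 0 (assuming positive values)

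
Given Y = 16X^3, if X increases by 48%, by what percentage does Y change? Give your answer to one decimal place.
224.2%

For Y = 16X^3:
If X → X(1 + 0.48)
Then Y → Y · (1 + 0.48)^3
     ≈ Y · 3.2418

Percentage change = ((1 + 0.48)^3 − 1) × 100% ≈ 224.2%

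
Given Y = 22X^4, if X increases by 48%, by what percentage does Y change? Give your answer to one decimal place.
379.8%

For Y = 22X^4:
If X → X(1 + 0.48)
Then Y → Y · (1 + 0.48)^4
     ≈ Y · 4.7979

Percentage change = ((1 + 0.48)^4 − 1) × 100% ≈ 379.8%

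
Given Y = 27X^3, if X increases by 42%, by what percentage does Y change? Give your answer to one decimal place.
186.3%

For Y = 27X^3:
If X → X(1 + 0.42)
Then Y → Y · (1 + 0.42)^3
     ≈ Y · 2.8633

Percentage change = ((1 + 0.42)^3 − 1) × 100% ≈ 186.3%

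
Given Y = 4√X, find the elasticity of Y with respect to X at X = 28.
Elasticity = 1/2

Elasticity = (dY/dX) · (X/Y)

dY/dX = 2/√X
At X = 28: dY/dX = √7/7, Y = 8·√7

Elasticity = (√7/7) · (28 / (8·√7)) = 1/2

Interpretation: for a small percentage change in X, the percentage change in Y is approximately 0.50 times as large.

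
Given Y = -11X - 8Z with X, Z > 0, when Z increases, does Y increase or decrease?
Y decreases

Taking the partial derivative:
∂Y/∂Z = -8

∂Y/∂Z = -8 < 0 (assuming positive values)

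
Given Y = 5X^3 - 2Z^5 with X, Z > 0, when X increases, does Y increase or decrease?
Y increases

Taking the partial derivative:
∂Y/∂X = 15X^2

∂Y/∂X = 15X^2 > 0 (assuming positive values)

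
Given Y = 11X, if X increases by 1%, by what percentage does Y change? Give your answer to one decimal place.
1.0%

For Y = 11X:
If X → X(1 + 0.01)
Then Y → Y · (1 + 0.01)^1
     = Y · 1.0100

Percentage change = ((1 + 0.01)^1 − 1) × 100% = 1.0%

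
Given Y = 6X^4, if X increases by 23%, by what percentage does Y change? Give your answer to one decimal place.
128.9%

For Y = 6X^4:
If X → X(1 + 0.23)
Then Y → Y · (1 + 0.23)^4
     ≈ Y · 2.2889

Percentage change = ((1 + 0.23)^4 − 1) × 100% ≈ 128.9%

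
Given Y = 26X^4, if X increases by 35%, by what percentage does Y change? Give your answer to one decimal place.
232.2%

For Y = 26X^4:
If X → X(1 + 0.35)
Then Y → Y · (1 + 0.35)^4
     ≈ Y · 3.3215

Percentage change = ((1 + 0.35)^4 − 1) × 100% ≈ 232.2%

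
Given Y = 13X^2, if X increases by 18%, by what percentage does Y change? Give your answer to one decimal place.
39.2%

For Y = 13X^2:
If X → X(1 + 0.18)
Then Y → Y · (1 + 0.18)^2
     = Y · 1.3924

Percentage change = ((1 + 0.18)^2 − 1) × 100% ≈ 39.2%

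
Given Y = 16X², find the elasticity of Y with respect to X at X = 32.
Elasticity = 2

Elasticity = (dY/dX) · (X/Y)

dY/dX = 32·X
At X = 32: dY/dX = 1024, Y = 16384

Elasticity = 1024 · (32 / 16384) = 2

Interpretation: for a small percentage change in X, the percentage change in Y is approximately 2.00 times as large.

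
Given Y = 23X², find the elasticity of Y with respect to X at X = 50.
Elasticity = 2

Elasticity = (dY/dX) · (X/Y)

dY/dX = 46·X
At X = 50: dY/dX = 2300, Y = 57500

Elasticity = 2300 · (50 / 57500) = 2

Interpretation: for a small percentage change in X, the percentage change in Y is approximately 2.00 times as large.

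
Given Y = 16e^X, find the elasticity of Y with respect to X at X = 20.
Elasticity = 20

Elasticity = (dY/dX) · (X/Y)

dY/dX = 16·e^X
At X = 20: dY/dX = 16·e^20, Y = 16·e^20

Elasticity = (16·e^20) · (20 / (16·e^20)) = 20

Interpretation: for a small percentage change in X, the percentage change in Y is approximately 20.00 times as large.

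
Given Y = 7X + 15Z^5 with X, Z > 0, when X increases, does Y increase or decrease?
Y increases

Taking the partial derivative:
∂Y/∂X = 7

∂Y/∂X = 7 > 0 (assuming positive values)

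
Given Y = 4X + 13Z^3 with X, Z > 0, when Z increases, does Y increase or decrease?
Y increases

Taking the partial derivative:
∂Y/∂Z = 39Z^2

∂Y/∂Z = 39Z^2 > 0 (assuming positive values)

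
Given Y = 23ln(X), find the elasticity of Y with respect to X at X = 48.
Elasticity = 1/ln(48) ≈ 0.2583

Elasticity = (dY/dX) · (X/Y)

dY/dX = 23/X
At X = 48: dY/dX = 23/48, Y = 23·ln(48)

Elasticity = (23/48) · (48 / (23·ln(48))) = 1/ln(48) ≈ 0.2583

Interpretation: for a small percentage change in X, the percentage change in Y is approximately 0.26 times as large.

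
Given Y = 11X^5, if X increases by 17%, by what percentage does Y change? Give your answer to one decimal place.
119.2%

For Y = 11X^5:
If X → X(1 + 0.17)
Then Y → Y · (1 + 0.17)^5
     ≈ Y · 2.1924

Percentage change = ((1 + 0.17)^5 − 1) × 100% ≈ 119.2%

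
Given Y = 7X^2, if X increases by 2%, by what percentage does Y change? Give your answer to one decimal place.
4.0%

For Y = 7X^2:
If X → X(1 + 0.02)
Then Y → Y · (1 + 0.02)^2
     = Y · 1.0404

Percentage change = ((1 + 0.02)^2 − 1) × 100% ≈ 4.0%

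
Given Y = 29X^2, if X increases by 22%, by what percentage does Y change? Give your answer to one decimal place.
48.8%

For Y = 29X^2:
If X → X(1 + 0.22)
Then Y → Y · (1 + 0.22)^2
     = Y · 1.4884

Percentage change = ((1 + 0.22)^2 − 1) × 100% ≈ 48.8%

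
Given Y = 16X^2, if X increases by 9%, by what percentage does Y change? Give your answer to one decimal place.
18.8%

For Y = 16X^2:
If X → X(1 + 0.09)
Then Y → Y · (1 + 0.09)^2
     = Y · 1.1881

Percentage change = ((1 + 0.09)^2 − 1) × 100% ≈ 18.8%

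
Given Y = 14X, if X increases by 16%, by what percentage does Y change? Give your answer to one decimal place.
16.0%

For Y = 14X:
If X → X(1 + 0.16)
Then Y → Y · (1 + 0.16)^1
     = Y · 1.1600

Percentage change = ((1 + 0.16)^1 − 1) × 100% = 16.0%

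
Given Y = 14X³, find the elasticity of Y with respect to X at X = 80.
Elasticity = 3

Elasticity = (dY/dX) · (X/Y)

dY/dX = 42·X²
At X = 80: dY/dX = 268800, Y = 7168000

Elasticity = 268800 · (80 / 7168000) = 3

Interpretation: for a small percentage change in X, the percentage change in Y is approximately 3.00 times as large.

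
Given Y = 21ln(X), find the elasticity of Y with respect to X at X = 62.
Elasticity = 1/ln(62) ≈ 0.2423

Elasticity = (dY/dX) · (X/Y)

dY/dX = 21/X
At X = 62: dY/dX = 21/62, Y = 21·ln(62)

Elasticity = (21/62) · (62 / (21·ln(62))) = 1/ln(62) ≈ 0.2423

Interpretation: for a small percentage change in X, the percentage change in Y is approximately 0.24 times as large.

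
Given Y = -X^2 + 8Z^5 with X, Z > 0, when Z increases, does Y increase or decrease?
Y increases

Taking the partial derivative:
∂Y/∂Z = 40Z^4

∂Y/∂Z = 40Z^4 > 0 (assuming positive values)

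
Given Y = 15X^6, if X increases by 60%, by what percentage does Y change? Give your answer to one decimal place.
1577.7%

For Y = 15X^6:
If X → X(1 + 0.6)
Then Y → Y · (1 + 0.6)^6
     ≈ Y · 16.7772

Percentage change = ((1 + 0.6)^6 − 1) × 100% ≈ 1577.7%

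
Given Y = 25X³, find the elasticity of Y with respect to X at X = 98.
Elasticity = 3

Elasticity = (dY/dX) · (X/Y)

dY/dX = 75·X²
At X = 98: dY/dX = 720300, Y = 23529800

Elasticity = 720300 · (98 / 23529800) = 3

Interpretation: for a small percentage change in X, the percentage change in Y is approximately 3.00 times as large.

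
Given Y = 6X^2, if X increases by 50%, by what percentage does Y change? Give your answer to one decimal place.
125.0%

For Y = 6X^2:
If X → X(1 + 0.5)
Then Y → Y · (1 + 0.5)^2
     = Y · 2.2500

Percentage change = ((1 + 0.5)^2 − 1) × 100% = 125.0%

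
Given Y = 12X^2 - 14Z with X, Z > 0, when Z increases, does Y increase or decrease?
Y decreases

Taking the partial derivative:
∂Y/∂Z = -14

∂Y/∂Z = -14 < 0 (assuming positive values)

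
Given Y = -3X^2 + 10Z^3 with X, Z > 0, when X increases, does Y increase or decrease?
Y decreases

Taking the partial derivative:
∂Y/∂X = -6X

∂Y/∂X = -6X < 0 (assuming positive values)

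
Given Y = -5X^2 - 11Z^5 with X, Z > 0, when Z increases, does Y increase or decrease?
Y decreases

Taking the partial derivative:
∂Y/∂Z = -55Z^4

∂Y/∂Z = -55Z^4 < 0 (assuming positive values)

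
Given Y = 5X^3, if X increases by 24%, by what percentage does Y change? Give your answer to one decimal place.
90.7%

For Y = 5X^3:
If X → X(1 + 0.24)
Then Y → Y · (1 + 0.24)^3
     ≈ Y · 1.9066

Percentage change = ((1 + 0.24)^3 − 1) × 100% ≈ 90.7%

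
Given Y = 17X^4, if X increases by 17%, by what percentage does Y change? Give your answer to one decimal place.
87.4%

For Y = 17X^4:
If X → X(1 + 0.17)
Then Y → Y · (1 + 0.17)^4
     ≈ Y · 1.8739

Percentage change = ((1 + 0.17)^4 − 1) × 100% ≈ 87.4%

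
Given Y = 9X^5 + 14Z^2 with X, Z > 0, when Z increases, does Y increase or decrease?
Y increases

Taking the partial derivative:
∂Y/∂Z = 28Z

∂Y/∂Z = 28Z > 0 (assuming positive values)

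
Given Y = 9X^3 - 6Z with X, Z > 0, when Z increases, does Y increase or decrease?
Y decreases

Taking the partial derivative:
∂Y/∂Z = -6

∂Y/∂Z = -6 < 0 (assuming positive values)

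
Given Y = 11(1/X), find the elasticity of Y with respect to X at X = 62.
Elasticity = -1

Elasticity = (dY/dX) · (X/Y)

dY/dX = -11/X²
At X = 62: dY/dX = -11/3844, Y = 11/62

Elasticity = (-11/3844) · (62 / (11/62)) = -1

Interpretation: for a small percentage change in X, the percentage change in Y is approximately -1.00 times as large.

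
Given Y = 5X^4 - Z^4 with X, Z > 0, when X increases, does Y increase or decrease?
Y increases

Taking the partial derivative:
∂Y/∂X = 20X^3

∂Y/∂X = 20X^3 > 0 (assuming positive values)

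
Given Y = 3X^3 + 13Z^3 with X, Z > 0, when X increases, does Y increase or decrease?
Y increases

Taking the partial derivative:
∂Y/∂X = 9X^2

∂Y/∂X = 9X^2 > 0 (assuming positive values)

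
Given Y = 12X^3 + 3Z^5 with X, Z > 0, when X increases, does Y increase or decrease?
Y increases

Taking the partial derivative:
∂Y/∂X = 36X^2

∂Y/∂X = 36X^2 > 0 (assuming positive values)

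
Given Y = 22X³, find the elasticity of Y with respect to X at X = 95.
Elasticity = 3

Elasticity = (dY/dX) · (X/Y)

dY/dX = 66·X²
At X = 95: dY/dX = 595650, Y = 18862250

Elasticity = 595650 · (95 / 18862250) = 3

Interpretation: for a small percentage change in X, the percentage change in Y is approximately 3.00 times as large.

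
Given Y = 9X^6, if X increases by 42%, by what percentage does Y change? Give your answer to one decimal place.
719.8%

For Y = 9X^6:
If X → X(1 + 0.42)
Then Y → Y · (1 + 0.42)^6
     ≈ Y · 8.1984

Percentage change = ((1 + 0.42)^6 − 1) × 100% ≈ 719.8%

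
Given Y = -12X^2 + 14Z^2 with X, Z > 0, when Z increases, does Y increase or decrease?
Y increases

Taking the partial derivative:
∂Y/∂Z = 28Z

∂Y/∂Z = 28Z > 0 (assuming positive values)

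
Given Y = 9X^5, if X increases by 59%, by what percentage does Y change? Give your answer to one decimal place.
916.2%

For Y = 9X^5:
If X → X(1 + 0.59)
Then Y → Y · (1 + 0.59)^5
     ≈ Y · 10.1622

Percentage change = ((1 + 0.59)^5 − 1) × 100% ≈ 916.2%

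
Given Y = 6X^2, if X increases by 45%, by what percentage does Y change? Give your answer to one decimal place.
110.3%

For Y = 6X^2:
If X → X(1 + 0.45)
Then Y → Y · (1 + 0.45)^2
     = Y · 2.1025

Percentage change = ((1 + 0.45)^2 − 1) × 100% ≈ 110.3%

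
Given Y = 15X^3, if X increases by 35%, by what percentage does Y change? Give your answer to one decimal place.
146.0%

For Y = 15X^3:
If X → X(1 + 0.35)
Then Y → Y · (1 + 0.35)^3
     ≈ Y · 2.4604

Percentage change = ((1 + 0.35)^3 − 1) × 100% ≈ 146.0%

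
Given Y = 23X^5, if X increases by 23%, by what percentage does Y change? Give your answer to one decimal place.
181.5%

For Y = 23X^5:
If X → X(1 + 0.23)
Then Y → Y · (1 + 0.23)^5
     ≈ Y · 2.8153

Percentage change = ((1 + 0.23)^5 − 1) × 100% ≈ 181.5%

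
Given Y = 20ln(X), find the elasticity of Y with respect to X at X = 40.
Elasticity = 1/ln(40) ≈ 0.2711

Elasticity = (dY/dX) · (X/Y)

dY/dX = 20/X
At X = 40: dY/dX = 1/2, Y = 20·ln(40)

Elasticity = (1/2) · (40 / (20·ln(40))) = 1/ln(40) ≈ 0.2711

Interpretation: for a small percentage change in X, the percentage change in Y is approximately 0.27 times as large.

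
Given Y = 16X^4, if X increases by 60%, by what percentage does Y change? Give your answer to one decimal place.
555.4%

For Y = 16X^4:
If X → X(1 + 0.6)
Then Y → Y · (1 + 0.6)^4
     = Y · 6.5536

Percentage change = ((1 + 0.6)^4 − 1) × 100% ≈ 555.4%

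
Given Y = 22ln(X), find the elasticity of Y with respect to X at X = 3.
Elasticity = 1/ln(3) ≈ 0.9102

Elasticity = (dY/dX) · (X/Y)

dY/dX = 22/X
At X = 3: dY/dX = 22/3, Y = 22·ln(3)

Elasticity = (22/3) · (3 / (22·ln(3))) = 1/ln(3) ≈ 0.9102

Interpretation: for a small percentage change in X, the percentage change in Y is approximately 0.91 times as large.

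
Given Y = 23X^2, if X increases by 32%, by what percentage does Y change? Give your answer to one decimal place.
74.2%

For Y = 23X^2:
If X → X(1 + 0.32)
Then Y → Y · (1 + 0.32)^2
     = Y · 1.7424

Percentage change = ((1 + 0.32)^2 − 1) × 100% ≈ 74.2%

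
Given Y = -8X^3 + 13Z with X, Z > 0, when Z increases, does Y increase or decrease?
Y increases

Taking the partial derivative:
∂Y/∂Z = 13

∂Y/∂Z = 13 > 0 (assuming positive values)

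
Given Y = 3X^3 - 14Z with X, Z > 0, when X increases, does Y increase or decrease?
Y increases

Taking the partial derivative:
∂Y/∂X = 9X^2

∂Y/∂X = 9X^2 > 0 (assuming positive values)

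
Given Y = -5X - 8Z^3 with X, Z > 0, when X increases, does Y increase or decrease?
Y decreases

Taking the partial derivative:
∂Y/∂X = -5

∂Y/∂X = -5 < 0 (assuming positive values)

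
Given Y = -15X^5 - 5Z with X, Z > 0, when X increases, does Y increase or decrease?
Y decreases

Taking the partial derivative:
∂Y/∂X = -75X^4

∂Y/∂X = -75X^4 < 0 (assuming positive values)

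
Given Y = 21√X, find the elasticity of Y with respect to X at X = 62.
Elasticity = 1/2

Elasticity = (dY/dX) · (X/Y)

dY/dX = 21/(2·√X)
At X = 62: dY/dX = 21·√62/124, Y = 21·√62

Elasticity = (21·√62/124) · (62 / (21·√62)) = 1/2

Interpretation: for a small percentage change in X, the percentage change in Y is approximately 0.50 times as large.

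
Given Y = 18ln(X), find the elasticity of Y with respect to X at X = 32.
Elasticity = 1/ln(32) ≈ 0.2885

Elasticity = (dY/dX) · (X/Y)

dY/dX = 18/X
At X = 32: dY/dX = 9/16, Y = 18·ln(32)

Elasticity = (9/16) · (32 / (18·ln(32))) = 1/ln(32) ≈ 0.2885

Interpretation: for a small percentage change in X, the percentage change in Y is approximately 0.29 times as large.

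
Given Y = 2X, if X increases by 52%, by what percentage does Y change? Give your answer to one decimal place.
52.0%

For Y = 2X:
If X → X(1 + 0.52)
Then Y → Y · (1 + 0.52)^1
     = Y · 1.5200

Percentage change = ((1 + 0.52)^1 − 1) × 100% = 52.0%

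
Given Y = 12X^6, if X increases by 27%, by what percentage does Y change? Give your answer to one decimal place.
319.6%

For Y = 12X^6:
If X → X(1 + 0.27)
Then Y → Y · (1 + 0.27)^6
     ≈ Y · 4.1959

Percentage change = ((1 + 0.27)^6 − 1) × 100% ≈ 319.6%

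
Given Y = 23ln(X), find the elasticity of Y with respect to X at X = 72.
Elasticity = 1/ln(72) ≈ 0.2338

Elasticity = (dY/dX) · (X/Y)

dY/dX = 23/X
At X = 72: dY/dX = 23/72, Y = 23·ln(72)

Elasticity = (23/72) · (72 / (23·ln(72))) = 1/ln(72) ≈ 0.2338

Interpretation: for a small percentage change in X, the percentage change in Y is approximately 0.23 times as large.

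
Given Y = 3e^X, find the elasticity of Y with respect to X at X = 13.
Elasticity = 13

Elasticity = (dY/dX) · (X/Y)

dY/dX = 3·e^X
At X = 13: dY/dX = 3·e^13, Y = 3·e^13

Elasticity = (3·e^13) · (13 / (3·e^13)) = 13

Interpretation: for a small percentage change in X, the percentage change in Y is approximately 13.00 times as large.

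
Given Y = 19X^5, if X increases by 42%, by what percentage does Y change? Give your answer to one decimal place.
477.4%

For Y = 19X^5:
If X → X(1 + 0.42)
Then Y → Y · (1 + 0.42)^5
     ≈ Y · 5.7735

Percentage change = ((1 + 0.42)^5 − 1) × 100% ≈ 477.4%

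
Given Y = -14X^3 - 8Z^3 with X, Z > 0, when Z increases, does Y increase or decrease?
Y decreases

Taking the partial derivative:
∂Y/∂Z = -24Z^2

∂Y/∂Z = -24Z^2 < 0 (assuming positive values)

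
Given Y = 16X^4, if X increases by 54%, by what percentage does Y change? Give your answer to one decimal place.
462.4%

For Y = 16X^4:
If X → X(1 + 0.54)
Then Y → Y · (1 + 0.54)^4
     ≈ Y · 5.6245

Percentage change = ((1 + 0.54)^4 − 1) × 100% ≈ 462.4%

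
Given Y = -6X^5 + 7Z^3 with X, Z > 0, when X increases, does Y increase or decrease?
Y decreases

Taking the partial derivative:
∂Y/∂X = -30X^4

∂Y/∂X = -30X^4 < 0 (assuming positive values)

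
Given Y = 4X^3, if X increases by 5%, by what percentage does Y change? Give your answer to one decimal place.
15.8%

For Y = 4X^3:
If X → X(1 + 0.05)
Then Y → Y · (1 + 0.05)^3
     ≈ Y · 1.1576

Percentage change = ((1 + 0.05)^3 − 1) × 100% ≈ 15.8%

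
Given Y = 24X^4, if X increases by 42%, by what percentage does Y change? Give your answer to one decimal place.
306.6%

For Y = 24X^4:
If X → X(1 + 0.42)
Then Y → Y · (1 + 0.42)^4
     ≈ Y · 4.0659

Percentage change = ((1 + 0.42)^4 − 1) × 100% ≈ 306.6%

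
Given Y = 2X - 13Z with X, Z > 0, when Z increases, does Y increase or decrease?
Y decreases

Taking the partial derivative:
∂Y/∂Z = -13

∂Y/∂Z = -13 < 0 (assuming positive values)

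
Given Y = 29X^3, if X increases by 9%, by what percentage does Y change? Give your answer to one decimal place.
29.5%

For Y = 29X^3:
If X → X(1 + 0.09)
Then Y → Y · (1 + 0.09)^3
     ≈ Y · 1.2950

Percentage change = ((1 + 0.09)^3 − 1) × 100% ≈ 29.5%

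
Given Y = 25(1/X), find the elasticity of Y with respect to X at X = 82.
Elasticity = -1

Elasticity = (dY/dX) · (X/Y)

dY/dX = -25/X²
At X = 82: dY/dX = -25/6724, Y = 25/82

Elasticity = (-25/6724) · (82 / (25/82)) = -1

Interpretation: for a small percentage change in X, the percentage change in Y is approximately -1.00 times as large.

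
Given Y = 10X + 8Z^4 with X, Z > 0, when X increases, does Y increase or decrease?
Y increases

Taking the partial derivative:
∂Y/∂X = 10

∂Y/∂X = 10 > 0 (assuming positive values)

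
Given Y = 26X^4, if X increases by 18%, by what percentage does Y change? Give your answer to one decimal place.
93.9%

For Y = 26X^4:
If X → X(1 + 0.18)
Then Y → Y · (1 + 0.18)^4
     ≈ Y · 1.9388

Percentage change = ((1 + 0.18)^4 − 1) × 100% ≈ 93.9%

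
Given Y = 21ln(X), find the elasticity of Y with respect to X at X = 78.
Elasticity = 1/ln(78) ≈ 0.2295

Elasticity = (dY/dX) · (X/Y)

dY/dX = 21/X
At X = 78: dY/dX = 7/26, Y = 21·ln(78)

Elasticity = (7/26) · (78 / (21·ln(78))) = 1/ln(78) ≈ 0.2295

Interpretation: for a small percentage change in X, the percentage change in Y is approximately 0.23 times as large.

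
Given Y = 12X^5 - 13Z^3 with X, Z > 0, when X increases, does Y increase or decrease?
Y increases

Taking the partial derivative:
∂Y/∂X = 60X^4

∂Y/∂X = 60X^4 > 0 (assuming positive values)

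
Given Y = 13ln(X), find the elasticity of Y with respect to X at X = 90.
Elasticity = 1/ln(90) ≈ 0.2222

Elasticity = (dY/dX) · (X/Y)

dY/dX = 13/X
At X = 90: dY/dX = 13/90, Y = 13·ln(90)

Elasticity = (13/90) · (90 / (13·ln(90))) = 1/ln(90) ≈ 0.2222

Interpretation: for a small percentage change in X, the percentage change in Y is approximately 0.22 times as large.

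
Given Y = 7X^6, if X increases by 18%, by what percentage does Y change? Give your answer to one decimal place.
170.0%

For Y = 7X^6:
If X → X(1 + 0.18)
Then Y → Y · (1 + 0.18)^6
     ≈ Y · 2.6996

Percentage change = ((1 + 0.18)^6 − 1) × 100% ≈ 170.0%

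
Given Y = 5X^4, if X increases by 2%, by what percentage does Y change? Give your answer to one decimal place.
8.2%

For Y = 5X^4:
If X → X(1 + 0.02)
Then Y → Y · (1 + 0.02)^4
     ≈ Y · 1.0824

Percentage change = ((1 + 0.02)^4 − 1) × 100% ≈ 8.2%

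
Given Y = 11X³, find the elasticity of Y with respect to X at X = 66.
Elasticity = 3

Elasticity = (dY/dX) · (X/Y)

dY/dX = 33·X²
At X = 66: dY/dX = 143748, Y = 3162456

Elasticity = 143748 · (66 / 3162456) = 3

Interpretation: for a small percentage change in X, the percentage change in Y is approximately 3.00 times as large.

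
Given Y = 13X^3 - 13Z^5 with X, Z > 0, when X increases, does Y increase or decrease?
Y increases

Taking the partial derivative:
∂Y/∂X = 39X^2

∂Y/∂X = 39X^2 > 0 (assuming positive values)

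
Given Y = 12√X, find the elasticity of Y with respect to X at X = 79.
Elasticity = 1/2

Elasticity = (dY/dX) · (X/Y)

dY/dX = 6/√X
At X = 79: dY/dX = 6·√79/79, Y = 12·√79

Elasticity = (6·√79/79) · (79 / (12·√79)) = 1/2

Interpretation: for a small percentage change in X, the percentage change in Y is approximately 0.50 times as large.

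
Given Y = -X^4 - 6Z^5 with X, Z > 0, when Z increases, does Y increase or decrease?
Y decreases

Taking the partial derivative:
∂Y/∂Z = -30Z^4

∂Y/∂Z = -30Z^4 < 0 (assuming positive values)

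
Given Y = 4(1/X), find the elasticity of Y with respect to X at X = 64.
Elasticity = -1

Elasticity = (dY/dX) · (X/Y)

dY/dX = -4/X²
At X = 64: dY/dX = -1/1024, Y = 1/16

Elasticity = (-1/1024) · (64 / (1/16)) = -1

Interpretation: for a small percentage change in X, the percentage change in Y is approximately -1.00 times as large.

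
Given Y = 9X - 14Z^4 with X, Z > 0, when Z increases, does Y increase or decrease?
Y decreases

Taking the partial derivative:
∂Y/∂Z = -56Z^3

∂Y/∂Z = -56Z^3 < 0 (assuming positive values)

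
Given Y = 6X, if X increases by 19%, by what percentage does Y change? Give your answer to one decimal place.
19.0%

For Y = 6X:
If X → X(1 + 0.19)
Then Y → Y · (1 + 0.19)^1
     = Y · 1.1900

Percentage change = ((1 + 0.19)^1 − 1) × 100% = 19.0%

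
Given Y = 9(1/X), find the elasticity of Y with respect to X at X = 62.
Elasticity = -1

Elasticity = (dY/dX) · (X/Y)

dY/dX = -9/X²
At X = 62: dY/dX = -9/3844, Y = 9/62

Elasticity = (-9/3844) · (62 / (9/62)) = -1

Interpretation: for a small percentage change in X, the percentage change in Y is approximately -1.00 times as large.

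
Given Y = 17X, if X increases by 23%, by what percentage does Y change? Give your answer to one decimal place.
23.0%

For Y = 17X:
If X → X(1 + 0.23)
Then Y → Y · (1 + 0.23)^1
     = Y · 1.2300

Percentage change = ((1 + 0.23)^1 − 1) × 100% = 23.0%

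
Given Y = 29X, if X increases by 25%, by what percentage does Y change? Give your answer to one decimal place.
25.0%

For Y = 29X:
If X → X(1 + 0.25)
Then Y → Y · (1 + 0.25)^1
     = Y · 1.2500

Percentage change = ((1 + 0.25)^1 − 1) × 100% = 25.0%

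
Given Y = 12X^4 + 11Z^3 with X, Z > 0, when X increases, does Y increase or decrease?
Y increases

Taking the partial derivative:
∂Y/∂X = 48X^3

∂Y/∂X = 48X^3 > 0 (assuming positive values)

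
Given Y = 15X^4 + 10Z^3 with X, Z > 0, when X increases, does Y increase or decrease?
Y increases

Taking the partial derivative:
∂Y/∂X = 60X^3

∂Y/∂X = 60X^3 > 0 (assuming positive values)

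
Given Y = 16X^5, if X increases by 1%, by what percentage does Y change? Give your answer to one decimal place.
5.1%

For Y = 16X^5:
If X → X(1 + 0.01)
Then Y → Y · (1 + 0.01)^5
     ≈ Y · 1.0510

Percentage change = ((1 + 0.01)^5 − 1) × 100% ≈ 5.1%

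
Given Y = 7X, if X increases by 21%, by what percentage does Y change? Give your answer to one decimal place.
21.0%

For Y = 7X:
If X → X(1 + 0.21)
Then Y → Y · (1 + 0.21)^1
     = Y · 1.2100

Percentage change = ((1 + 0.21)^1 − 1) × 100% = 21.0%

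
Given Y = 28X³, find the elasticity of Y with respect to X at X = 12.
Elasticity = 3

Elasticity = (dY/dX) · (X/Y)

dY/dX = 84·X²
At X = 12: dY/dX = 12096, Y = 48384

Elasticity = 12096 · (12 / 48384) = 3

Interpretation: for a small percentage change in X, the percentage change in Y is approximately 3.00 times as large.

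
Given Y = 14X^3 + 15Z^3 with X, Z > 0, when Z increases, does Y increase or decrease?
Y increases

Taking the partial derivative:
∂Y/∂Z = 45Z^2

∂Y/∂Z = 45Z^2 > 0 (assuming positive values)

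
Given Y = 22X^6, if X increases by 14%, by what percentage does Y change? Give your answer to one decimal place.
119.5%

For Y = 22X^6:
If X → X(1 + 0.14)
Then Y → Y · (1 + 0.14)^6
     ≈ Y · 2.1950

Percentage change = ((1 + 0.14)^6 − 1) × 100% ≈ 119.5%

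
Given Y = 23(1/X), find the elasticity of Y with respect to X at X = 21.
Elasticity = -1

Elasticity = (dY/dX) · (X/Y)

dY/dX = -23/X²
At X = 21: dY/dX = -23/441, Y = 23/21

Elasticity = (-23/441) · (21 / (23/21)) = -1

Interpretation: for a small percentage change in X, the percentage change in Y is approximately -1.00 times as large.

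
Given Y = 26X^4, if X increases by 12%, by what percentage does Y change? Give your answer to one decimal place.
57.4%

For Y = 26X^4:
If X → X(1 + 0.12)
Then Y → Y · (1 + 0.12)^4
     ≈ Y · 1.5735

Percentage change = ((1 + 0.12)^4 − 1) × 100% ≈ 57.4%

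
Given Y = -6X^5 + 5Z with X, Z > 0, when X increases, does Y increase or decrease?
Y decreases

Taking the partial derivative:
∂Y/∂X = -30X^4

∂Y/∂X = -30X^4 < 0 (assuming positive values)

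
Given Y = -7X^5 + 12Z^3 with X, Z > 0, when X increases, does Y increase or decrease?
Y decreases

Taking the partial derivative:
∂Y/∂X = -35X^4

∂Y/∂X = -35X^4 < 0 (assuming positive values)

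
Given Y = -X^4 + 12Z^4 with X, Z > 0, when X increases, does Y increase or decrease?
Y decreases

Taking the partial derivative:
∂Y/∂X = -4X^3

∂Y/∂X = -4X^3 < 0 (assuming positive values)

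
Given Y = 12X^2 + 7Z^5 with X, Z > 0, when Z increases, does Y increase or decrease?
Y increases

Taking the partial derivative:
∂Y/∂Z = 35Z^4

∂Y/∂Z = 35Z^4 > 0 (assuming positive values)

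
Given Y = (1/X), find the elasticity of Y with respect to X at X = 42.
Elasticity = -1

Elasticity = (dY/dX) · (X/Y)

dY/dX = -1/X²
At X = 42: dY/dX = -1/1764, Y = 1/42

Elasticity = (-1/1764) · (42 / (1/42)) = -1

Interpretation: for a small percentage change in X, the percentage change in Y is approximately -1.00 times as large.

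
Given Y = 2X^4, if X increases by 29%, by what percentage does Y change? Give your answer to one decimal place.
176.9%

For Y = 2X^4:
If X → X(1 + 0.29)
Then Y → Y · (1 + 0.29)^4
     ≈ Y · 2.7692

Percentage change = ((1 + 0.29)^4 − 1) × 100% ≈ 176.9%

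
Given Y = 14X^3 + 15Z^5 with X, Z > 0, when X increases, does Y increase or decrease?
Y increases

Taking the partial derivative:
∂Y/∂X = 42X^2

∂Y/∂X = 42X^2 > 0 (assuming positive values)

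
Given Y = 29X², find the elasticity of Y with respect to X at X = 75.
Elasticity = 2

Elasticity = (dY/dX) · (X/Y)

dY/dX = 58·X
At X = 75: dY/dX = 4350, Y = 163125

Elasticity = 4350 · (75 / 163125) = 2

Interpretation: for a small percentage change in X, the percentage change in Y is approximately 2.00 times as large.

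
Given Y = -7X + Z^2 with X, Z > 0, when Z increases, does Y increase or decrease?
Y increases

Taking the partial derivative:
∂Y/∂Z = 2Z

∂Y/∂Z = 2Z > 0 (assuming positive values)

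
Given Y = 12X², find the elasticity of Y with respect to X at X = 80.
Elasticity = 2

Elasticity = (dY/dX) · (X/Y)

dY/dX = 24·X
At X = 80: dY/dX = 1920, Y = 76800

Elasticity = 1920 · (80 / 76800) = 2

Interpretation: for a small percentage change in X, the percentage change in Y is approximately 2.00 times as large.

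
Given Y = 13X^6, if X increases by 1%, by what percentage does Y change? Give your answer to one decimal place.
6.2%

For Y = 13X^6:
If X → X(1 + 0.01)
Then Y → Y · (1 + 0.01)^6
     ≈ Y · 1.0615

Percentage change = ((1 + 0.01)^6 − 1) × 100% ≈ 6.2%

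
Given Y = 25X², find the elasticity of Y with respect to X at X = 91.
Elasticity = 2

Elasticity = (dY/dX) · (X/Y)

dY/dX = 50·X
At X = 91: dY/dX = 4550, Y = 207025

Elasticity = 4550 · (91 / 207025) = 2

Interpretation: for a small percentage change in X, the percentage change in Y is approximately 2.00 times as large.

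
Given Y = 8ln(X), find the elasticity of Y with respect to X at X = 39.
Elasticity = 1/ln(39) ≈ 0.2730

Elasticity = (dY/dX) · (X/Y)

dY/dX = 8/X
At X = 39: dY/dX = 8/39, Y = 8·ln(39)

Elasticity = (8/39) · (39 / (8·ln(39))) = 1/ln(39) ≈ 0.2730

Interpretation: for a small percentage change in X, the percentage change in Y is approximately 0.27 times as large.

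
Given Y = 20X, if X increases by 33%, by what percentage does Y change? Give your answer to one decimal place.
33.0%

For Y = 20X:
If X → X(1 + 0.33)
Then Y → Y · (1 + 0.33)^1
     = Y · 1.3300

Percentage change = ((1 + 0.33)^1 − 1) × 100% = 33.0%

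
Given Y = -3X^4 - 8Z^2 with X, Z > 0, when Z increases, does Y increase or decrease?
Y decreases

Taking the partial derivative:
∂Y/∂Z = -16Z

∂Y/∂Z = -16Z < 0 (assuming positive values)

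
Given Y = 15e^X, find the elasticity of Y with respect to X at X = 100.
Elasticity = 100

Elasticity = (dY/dX) · (X/Y)

dY/dX = 15·e^X
At X = 100: dY/dX = 15·e^100, Y = 15·e^100

Elasticity = (15·e^100) · (100 / (15·e^100)) = 100

Interpretation: for a small percentage change in X, the percentage change in Y is approximately 100.00 times as large.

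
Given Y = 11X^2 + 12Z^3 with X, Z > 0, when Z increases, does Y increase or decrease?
Y increases

Taking the partial derivative:
∂Y/∂Z = 36Z^2

∂Y/∂Z = 36Z^2 > 0 (assuming positive values)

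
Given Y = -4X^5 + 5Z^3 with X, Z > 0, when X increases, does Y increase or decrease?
Y decreases

Taking the partial derivative:
∂Y/∂X = -20X^4

∂Y/∂X = -20X^4 < 0 (assuming positive values)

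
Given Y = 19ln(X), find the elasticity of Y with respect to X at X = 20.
Elasticity = 1/ln(20) ≈ 0.3338

Elasticity = (dY/dX) · (X/Y)

dY/dX = 19/X
At X = 20: dY/dX = 19/20, Y = 19·ln(20)

Elasticity = (19/20) · (20 / (19·ln(20))) = 1/ln(20) ≈ 0.3338

Interpretation: for a small percentage change in X, the percentage change in Y is approximately 0.33 times as large.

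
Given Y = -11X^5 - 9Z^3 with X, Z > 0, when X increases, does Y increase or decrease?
Y decreases

Taking the partial derivative:
∂Y/∂X = -55X^4

∂Y/∂X = -55X^4 < 0 (assuming positive values)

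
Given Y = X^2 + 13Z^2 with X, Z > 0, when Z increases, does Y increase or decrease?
Y increases

Taking the partial derivative:
∂Y/∂Z = 26Z

∂Y/∂Z = 26Z > 0 (assuming positive values)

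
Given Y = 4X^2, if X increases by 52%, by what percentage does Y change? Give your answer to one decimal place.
131.0%

For Y = 4X^2:
If X → X(1 + 0.52)
Then Y → Y · (1 + 0.52)^2
     = Y · 2.3104

Percentage change = ((1 + 0.52)^2 − 1) × 100% ≈ 131.0%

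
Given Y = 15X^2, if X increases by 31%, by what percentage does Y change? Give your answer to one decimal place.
71.6%

For Y = 15X^2:
If X → X(1 + 0.31)
Then Y → Y · (1 + 0.31)^2
     = Y · 1.7161

Percentage change = ((1 + 0.31)^2 − 1) × 100% ≈ 71.6%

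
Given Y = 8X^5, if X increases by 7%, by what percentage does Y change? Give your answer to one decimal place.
40.3%

For Y = 8X^5:
If X → X(1 + 0.07)
Then Y → Y · (1 + 0.07)^5
     ≈ Y · 1.4026

Percentage change = ((1 + 0.07)^5 − 1) × 100% ≈ 40.3%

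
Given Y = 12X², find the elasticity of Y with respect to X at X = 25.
Elasticity = 2

Elasticity = (dY/dX) · (X/Y)

dY/dX = 24·X
At X = 25: dY/dX = 600, Y = 7500

Elasticity = 600 · (25 / 7500) = 2

Interpretation: for a small percentage change in X, the percentage change in Y is approximately 2.00 times as large.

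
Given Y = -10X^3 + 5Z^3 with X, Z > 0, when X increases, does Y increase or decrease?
Y decreases

Taking the partial derivative:
∂Y/∂X = -30X^2

∂Y/∂X = -30X^2 < 0 (assuming positive values)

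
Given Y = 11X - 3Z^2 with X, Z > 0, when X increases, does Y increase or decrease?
Y increases

Taking the partial derivative:
∂Y/∂X = 11

∂Y/∂X = 11 > 0 (assuming positive values)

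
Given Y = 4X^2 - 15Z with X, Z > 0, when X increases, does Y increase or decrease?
Y increases

Taking the partial derivative:
∂Y/∂X = 8X

∂Y/∂X = 8X > 0 (assuming positive values)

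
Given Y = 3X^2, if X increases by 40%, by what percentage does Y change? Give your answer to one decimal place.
96.0%

For Y = 3X^2:
If X → X(1 + 0.4)
Then Y → Y · (1 + 0.4)^2
     = Y · 1.9600

Percentage change = ((1 + 0.4)^2 − 1) × 100% = 96.0%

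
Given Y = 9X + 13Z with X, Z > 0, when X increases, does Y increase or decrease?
Y increases

Taking the partial derivative:
∂Y/∂X = 9

∂Y/∂X = 9 > 0 (assuming positive values)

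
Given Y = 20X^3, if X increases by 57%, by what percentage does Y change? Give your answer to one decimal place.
287.0%

For Y = 20X^3:
If X → X(1 + 0.57)
Then Y → Y · (1 + 0.57)^3
     ≈ Y · 3.8699

Percentage change = ((1 + 0.57)^3 − 1) × 100% ≈ 287.0%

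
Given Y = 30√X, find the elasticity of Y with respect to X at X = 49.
Elasticity = 1/2

Elasticity = (dY/dX) · (X/Y)

dY/dX = 15/√X
At X = 49: dY/dX = 15/7, Y = 210

Elasticity = (15/7) · (49 / 210) = 1/2

Interpretation: for a small percentage change in X, the percentage change in Y is approximately 0.50 times as large.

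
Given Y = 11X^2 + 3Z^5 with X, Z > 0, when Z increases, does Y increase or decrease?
Y increases

Taking the partial derivative:
∂Y/∂Z = 15Z^4

∂Y/∂Z = 15Z^4 > 0 (assuming positive values)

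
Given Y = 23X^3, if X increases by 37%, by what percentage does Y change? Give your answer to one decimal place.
157.1%

For Y = 23X^3:
If X → X(1 + 0.37)
Then Y → Y · (1 + 0.37)^3
     ≈ Y · 2.5714

Percentage change = ((1 + 0.37)^3 − 1) × 100% ≈ 157.1%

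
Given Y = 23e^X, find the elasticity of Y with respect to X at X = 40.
Elasticity = 40

Elasticity = (dY/dX) · (X/Y)

dY/dX = 23·e^X
At X = 40: dY/dX = 23·e^40, Y = 23·e^40

Elasticity = (23·e^40) · (40 / (23·e^40)) = 40

Interpretation: for a small percentage change in X, the percentage change in Y is approximately 40.00 times as large.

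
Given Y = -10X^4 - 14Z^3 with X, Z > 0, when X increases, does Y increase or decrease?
Y decreases

Taking the partial derivative:
∂Y/∂X = -40X^3

∂Y/∂X = -40X^3 < 0 (assuming positive values)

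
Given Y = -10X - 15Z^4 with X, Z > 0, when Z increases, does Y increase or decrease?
Y decreases

Taking the partial derivative:
∂Y/∂Z = -60Z^3

∂Y/∂Z = -60Z^3 < 0 (assuming positive values)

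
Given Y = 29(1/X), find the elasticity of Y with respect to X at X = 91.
Elasticity = -1

Elasticity = (dY/dX) · (X/Y)

dY/dX = -29/X²
At X = 91: dY/dX = -29/8281, Y = 29/91

Elasticity = (-29/8281) · (91 / (29/91)) = -1

Interpretation: for a small percentage change in X, the percentage change in Y is approximately -1.00 times as large.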